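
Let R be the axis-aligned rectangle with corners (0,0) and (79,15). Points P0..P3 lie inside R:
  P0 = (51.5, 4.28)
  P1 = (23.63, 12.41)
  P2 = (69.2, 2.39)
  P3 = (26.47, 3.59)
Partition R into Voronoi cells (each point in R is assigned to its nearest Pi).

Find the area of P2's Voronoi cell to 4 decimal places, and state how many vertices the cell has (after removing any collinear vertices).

Area of P2's cell: 273.0789 (4 vertices)

1. box [0,79]×[0,15]: [(0, 0) (79, 0) (79, 15) (0, 15)]
2. ⊥bis P2·P0 via (60.35,3.335): [(59.9939, 0) (79, 0) (79, 15) (61.5956, 15)]  |A|=273.0789
3. ⊥bis P2·P1 via (46.415,7.4): [(59.9939, 0) (79, 0) (79, 15) (61.5956, 15)]  |A|=273.0789
4. ⊥bis P2·P3 via (47.835,2.99): [(59.9939, 0) (79, 0) (79, 15) (61.5956, 15)]  |A|=273.0789
5. canonical 4-gon: [(59.9939, 0) (79, 0) (79, 15) (61.5956, 15)]
6. shoelace: 273.0789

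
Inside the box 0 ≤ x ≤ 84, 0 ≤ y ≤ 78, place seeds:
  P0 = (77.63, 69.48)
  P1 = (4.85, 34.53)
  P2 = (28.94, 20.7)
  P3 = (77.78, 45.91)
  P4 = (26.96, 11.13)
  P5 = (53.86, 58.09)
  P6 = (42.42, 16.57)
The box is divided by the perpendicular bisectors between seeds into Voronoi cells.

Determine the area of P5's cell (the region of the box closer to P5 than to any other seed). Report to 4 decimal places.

Area of P5's cell: 1569.4500

1. box [0,84]×[0,78]: [(0, 0) (84, 0) (84, 78) (0, 78)]
2. ⊥bis P5·P0 via (65.745,63.785): [(0, 0) (84, 0) (84, 25.6883) (58.9335, 78) (0, 78)]  |A|=5896.365
3. ⊥bis P5·P1 via (29.355,46.31): [(51.6171, 0) (84, 0) (84, 25.6883) (58.9335, 78) (14.121, 78)]  |A|=3332.5791
4. ⊥bis P5·P2 via (41.4,39.395): [(28.5678, 47.9475) (84, 11.0026) (84, 25.6883) (58.9335, 78) (14.121, 78)]  |A|=2251.2898
5. ⊥bis P5·P3 via (65.82,52): [(28.5678, 47.9475) (54.8403, 30.4372) (68.6907, 57.6376) (58.9335, 78) (14.121, 78)]  |A|=1607.7088
6. ⊥bis P5·P4 via (40.41,34.61): [(28.5678, 47.9475) (54.8403, 30.4372) (68.6907, 57.6376) (58.9335, 78) (14.121, 78)]  |A|=1607.7088
7. ⊥bis P5·P6 via (48.14,37.33): [(28.5678, 47.9475) (41.9318, 39.0405) (57.0939, 34.8629) (68.6907, 57.6376) (58.9335, 78) (14.121, 78)]  |A|=1569.45
8. canonical 6-gon: [(28.5678, 47.9475) (41.9318, 39.0405) (57.0939, 34.8629) (68.6907, 57.6376) (58.9335, 78) (14.121, 78)]
9. shoelace: 1569.45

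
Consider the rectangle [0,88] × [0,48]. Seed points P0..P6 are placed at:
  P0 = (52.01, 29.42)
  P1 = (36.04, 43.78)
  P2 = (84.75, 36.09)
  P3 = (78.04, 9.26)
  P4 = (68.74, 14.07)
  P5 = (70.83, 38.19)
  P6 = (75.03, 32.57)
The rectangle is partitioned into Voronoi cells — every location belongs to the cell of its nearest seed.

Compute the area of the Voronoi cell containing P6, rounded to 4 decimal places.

1. box [0,88]×[0,48]: [(0, 0) (88, 0) (88, 48) (0, 48)]
2. ⊥bis P6·P0 via (63.52,30.995): [(67.7613, 0) (88, 0) (88, 48) (61.1931, 48)]  |A|=1129.0954
3. ⊥bis P6·P1 via (55.535,38.175): [(67.7613, 0) (88, 0) (88, 48) (61.1931, 48)]  |A|=1129.0954
4. ⊥bis P6·P2 via (79.89,34.33): [(67.7613, 0) (88, 0) (88, 11.9353) (74.9395, 48) (61.1931, 48)]  |A|=893.585
5. ⊥bis P6·P3 via (76.535,20.915): [(65.1014, 19.4386) (84.3812, 21.9282) (74.9395, 48) (61.1931, 48)]  |A|=459.3926
6. ⊥bis P6·P4 via (71.885,23.32): [(64.2133, 25.9284) (78.2914, 21.1418) (84.3812, 21.9282) (74.9395, 48) (61.1931, 48)]  |A|=415.8359
7. ⊥bis P6·P5 via (72.93,35.38): [(63.8487, 28.5932) (64.2133, 25.9284) (78.2914, 21.1418) (84.3812, 21.9282) (78.1083, 39.2499)]  |A|=203.1777
8. canonical 5-gon: [(63.8487, 28.5932) (64.2133, 25.9284) (78.2914, 21.1418) (84.3812, 21.9282) (78.1083, 39.2499)]
9. shoelace: 203.1777

Area of P6's cell: 203.1777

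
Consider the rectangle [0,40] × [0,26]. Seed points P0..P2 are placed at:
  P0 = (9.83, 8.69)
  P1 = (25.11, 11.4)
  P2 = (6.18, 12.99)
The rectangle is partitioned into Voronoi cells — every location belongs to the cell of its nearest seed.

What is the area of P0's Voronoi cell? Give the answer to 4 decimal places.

1. box [0,40]×[0,26]: [(0, 0) (40, 0) (40, 26) (0, 26)]
2. ⊥bis P0·P1 via (17.47,10.045): [(0, 0) (19.2515, 0) (14.6403, 26) (0, 26)]  |A|=440.5937
3. ⊥bis P0·P2 via (8.005,10.84): [(0, 4.0451) (0, 0) (19.2515, 0) (16.109, 17.719)]  |A|=203.1395
4. canonical 4-gon: [(0, 4.0451) (0, 0) (19.2515, 0) (16.109, 17.719)]
5. shoelace: 203.1395

Area of P0's cell: 203.1395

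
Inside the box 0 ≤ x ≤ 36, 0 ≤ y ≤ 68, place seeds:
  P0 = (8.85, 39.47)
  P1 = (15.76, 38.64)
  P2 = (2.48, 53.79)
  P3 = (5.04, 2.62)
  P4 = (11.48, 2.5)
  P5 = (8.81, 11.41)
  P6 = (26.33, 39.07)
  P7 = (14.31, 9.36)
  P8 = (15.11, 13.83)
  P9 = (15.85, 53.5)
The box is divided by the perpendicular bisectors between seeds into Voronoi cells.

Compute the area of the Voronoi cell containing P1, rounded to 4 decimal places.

1. box [0,36]×[0,68]: [(0, 0) (36, 0) (36, 68) (0, 68)]
2. ⊥bis P1·P0 via (12.305,39.055): [(7.6139, 0) (36, 0) (36, 68) (15.7818, 68)]  |A|=1652.5486
3. ⊥bis P1·P2 via (9.12,46.215): [(13.641, 50.178) (7.6139, 0) (36, 0) (36, 68) (33.9726, 68)]  |A|=1490.4498
4. ⊥bis P1·P3 via (10.4,20.63): [(13.641, 50.178) (10.1025, 20.7185) (36, 13.0111) (36, 68) (33.9726, 68)]  |A|=1027.9126
5. ⊥bis P1·P4 via (13.62,20.57): [(13.641, 50.178) (10.1342, 20.9828) (36, 17.9196) (36, 68) (33.9726, 68)]  |A|=960.8879
6. ⊥bis P1·P5 via (12.285,25.025): [(13.641, 50.178) (10.6693, 25.4374) (36, 18.9721) (36, 68) (33.9726, 68)]  |A|=889.1268
7. ⊥bis P1·P6 via (21.045,38.855): [(20.3453, 56.0547) (13.641, 50.178) (10.6693, 25.4374) (21.7054, 22.6206)]  |A|=256.7776
8. ⊥bis P1·P7 via (15.035,24): [(21.6627, 23.6718) (20.3453, 56.0547) (13.641, 50.178) (10.6693, 25.4374) (16.6057, 23.9222)]  |A|=254.1251
9. ⊥bis P1·P8 via (15.435,26.235): [(21.5649, 26.0744) (20.3453, 56.0547) (13.641, 50.178) (10.7798, 26.357)]  |A|=232.9427
10. ⊥bis P1·P9 via (15.805,46.07): [(21.5649, 26.0744) (20.7527, 46.04) (13.1495, 46.0861) (10.7798, 26.357)]  |A|=182.608
11. canonical 4-gon: [(21.5649, 26.0744) (20.7527, 46.04) (13.1495, 46.0861) (10.7798, 26.357)]
12. shoelace: 182.608

Area of P1's cell: 182.6080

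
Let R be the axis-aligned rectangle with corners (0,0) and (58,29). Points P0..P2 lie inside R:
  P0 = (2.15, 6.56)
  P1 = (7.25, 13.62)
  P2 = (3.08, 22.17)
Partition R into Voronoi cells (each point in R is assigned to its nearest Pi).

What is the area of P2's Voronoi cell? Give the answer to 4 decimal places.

Area of P2's cell: 190.2891

1. box [0,58]×[0,29]: [(0, 0) (58, 0) (58, 29) (0, 29)]
2. ⊥bis P2·P0 via (2.615,14.365): [(0, 14.5208) (58, 11.0653) (58, 29) (0, 29)]  |A|=940.0028
3. ⊥bis P2·P1 via (5.165,17.895): [(0, 15.3759) (27.9342, 29) (0, 29)]  |A|=190.2891
4. canonical 3-gon: [(0, 15.3759) (27.9342, 29) (0, 29)]
5. shoelace: 190.2891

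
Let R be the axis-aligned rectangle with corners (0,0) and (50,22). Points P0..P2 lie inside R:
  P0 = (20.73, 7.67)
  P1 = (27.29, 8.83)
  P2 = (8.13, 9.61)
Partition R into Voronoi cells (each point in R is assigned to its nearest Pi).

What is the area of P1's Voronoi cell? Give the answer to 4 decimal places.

Area of P1's cell: 582.4782

1. box [0,50]×[0,22]: [(0, 0) (50, 0) (50, 22) (0, 22)]
2. ⊥bis P1·P0 via (24.01,8.25): [(25.4688, 0) (50, 0) (50, 22) (21.5786, 22)]  |A|=582.4782
3. ⊥bis P1·P2 via (17.71,9.22): [(25.4688, 0) (50, 0) (50, 22) (21.5786, 22)]  |A|=582.4782
4. canonical 4-gon: [(25.4688, 0) (50, 0) (50, 22) (21.5786, 22)]
5. shoelace: 582.4782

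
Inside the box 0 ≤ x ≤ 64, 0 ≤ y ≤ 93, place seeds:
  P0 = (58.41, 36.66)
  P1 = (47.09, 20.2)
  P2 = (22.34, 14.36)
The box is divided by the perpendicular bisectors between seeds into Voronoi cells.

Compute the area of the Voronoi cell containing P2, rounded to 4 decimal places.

Area of P2's cell: 2155.5993

1. box [0,64]×[0,93]: [(0, 0) (64, 0) (64, 93) (0, 93)]
2. ⊥bis P2·P0 via (40.375,25.51): [(0, 90.8161) (0, 0) (56.1464, 0)]  |A|=2549.4971
3. ⊥bis P2·P1 via (34.715,17.28): [(28.0808, 45.3957) (0, 90.8161) (0, 0) (38.7924, 0)]  |A|=2155.5993
4. canonical 4-gon: [(28.0808, 45.3957) (0, 90.8161) (0, 0) (38.7924, 0)]
5. shoelace: 2155.5993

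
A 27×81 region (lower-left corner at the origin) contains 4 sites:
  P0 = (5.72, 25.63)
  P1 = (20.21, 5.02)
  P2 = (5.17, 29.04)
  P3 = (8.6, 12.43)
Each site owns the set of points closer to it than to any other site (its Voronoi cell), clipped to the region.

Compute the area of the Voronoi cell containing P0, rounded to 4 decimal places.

Area of P0's cell: 218.4976

1. box [0,27]×[0,81]: [(0, 0) (27, 0) (27, 81) (0, 81)]
2. ⊥bis P0·P1 via (12.965,15.325): [(0, 6.2099) (27, 25.1924) (27, 81) (0, 81)]  |A|=1763.0693
3. ⊥bis P0·P2 via (5.445,27.335): [(0, 26.4568) (0, 6.2099) (27, 25.1924) (27, 30.8116)]  |A|=349.1926
4. ⊥bis P0·P3 via (7.16,19.03): [(0, 26.4568) (0, 17.4678) (23.2183, 22.5336) (27, 25.1924) (27, 30.8116)]  |A|=218.4976
5. canonical 5-gon: [(0, 26.4568) (0, 17.4678) (23.2183, 22.5336) (27, 25.1924) (27, 30.8116)]
6. shoelace: 218.4976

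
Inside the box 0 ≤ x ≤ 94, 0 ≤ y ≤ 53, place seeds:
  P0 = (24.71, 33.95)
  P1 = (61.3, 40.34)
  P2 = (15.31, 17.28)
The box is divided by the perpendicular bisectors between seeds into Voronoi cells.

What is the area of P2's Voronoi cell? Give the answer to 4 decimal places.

1. box [0,94]×[0,53]: [(0, 0) (94, 0) (94, 53) (0, 53)]
2. ⊥bis P2·P0 via (20.01,25.615): [(0, 36.8984) (0, 0) (65.4358, 0)]  |A|=1207.2367
3. ⊥bis P2·P1 via (38.305,28.81): [(47.7503, 9.9726) (0, 36.8984) (0, 0) (52.7507, 0)]  |A|=1143.9854
4. canonical 4-gon: [(47.7503, 9.9726) (0, 36.8984) (0, 0) (52.7507, 0)]
5. shoelace: 1143.9854

Area of P2's cell: 1143.9854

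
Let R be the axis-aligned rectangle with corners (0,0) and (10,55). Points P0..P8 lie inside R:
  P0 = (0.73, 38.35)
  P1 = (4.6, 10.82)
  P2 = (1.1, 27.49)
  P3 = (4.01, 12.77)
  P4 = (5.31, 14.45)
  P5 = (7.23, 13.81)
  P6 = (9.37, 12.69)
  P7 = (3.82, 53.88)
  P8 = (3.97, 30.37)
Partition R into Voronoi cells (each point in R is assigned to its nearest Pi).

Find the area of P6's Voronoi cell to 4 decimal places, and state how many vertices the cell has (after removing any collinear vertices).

1. box [0,10]×[0,55]: [(0, 0) (10, 0) (10, 55) (0, 55)]
2. ⊥bis P6·P0 via (5.05,25.52): [(0, 23.8196) (0, 0) (10, 0) (10, 27.1867)]  |A|=255.0316
3. ⊥bis P6·P1 via (6.985,11.755): [(1.9923, 24.4904) (10, 4.0643) (10, 27.1867)]  |A|=92.5788
4. ⊥bis P6·P2 via (5.235,20.09): [(3.9901, 19.3944) (10, 4.0643) (10, 22.7526)]  |A|=56.1572
5. ⊥bis P6·P3 via (6.69,12.73): [(6.813, 20.9718) (6.6868, 12.5156) (10, 4.0643) (10, 22.7526)]  |A|=44.3214
6. ⊥bis P6·P4 via (7.34,13.57): [(6.7799, 12.2781) (10, 4.0643) (10, 19.7061)]  |A|=25.1837
7. ⊥bis P6·P5 via (8.3,13.25): [(7.2131, 11.1732) (10, 4.0643) (10, 16.4982)]  |A|=17.3261
8. ⊥bis P6·P7 via (6.595,33.285): [(7.2131, 11.1732) (10, 4.0643) (10, 16.4982)]  |A|=17.3261
9. ⊥bis P6·P8 via (6.67,21.53): [(7.2131, 11.1732) (10, 4.0643) (10, 16.4982)]  |A|=17.3261
10. canonical 3-gon: [(7.2131, 11.1732) (10, 4.0643) (10, 16.4982)]
11. shoelace: 17.3261

Area of P6's cell: 17.3261 (3 vertices)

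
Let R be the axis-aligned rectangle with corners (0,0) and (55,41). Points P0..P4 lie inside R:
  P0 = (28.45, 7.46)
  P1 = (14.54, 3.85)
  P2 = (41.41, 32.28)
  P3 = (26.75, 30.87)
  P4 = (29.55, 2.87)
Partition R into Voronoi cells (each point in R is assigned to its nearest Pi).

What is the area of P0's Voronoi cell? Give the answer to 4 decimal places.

1. box [0,55]×[0,41]: [(0, 0) (55, 0) (55, 41) (0, 41)]
2. ⊥bis P0·P1 via (21.495,5.655): [(22.9626, 0) (55, 0) (55, 41) (12.3221, 41)]  |A|=1531.6639
3. ⊥bis P0·P2 via (34.93,19.87): [(15.1215, 30.2132) (22.9626, 0) (55, 0) (55, 9.3903)]  |A|=671.2103
4. ⊥bis P0·P3 via (27.6,19.165): [(35.2204, 19.7184) (18.1666, 18.48) (22.9626, 0) (55, 0) (55, 9.3903)]  |A|=569.2768
5. ⊥bis P0·P4 via (29,5.165): [(52.3672, 10.765) (35.2204, 19.7184) (18.1666, 18.48) (22.0542, 3.5004)]  |A|=328.1206
6. canonical 4-gon: [(52.3672, 10.765) (35.2204, 19.7184) (18.1666, 18.48) (22.0542, 3.5004)]
7. shoelace: 328.1206

Area of P0's cell: 328.1206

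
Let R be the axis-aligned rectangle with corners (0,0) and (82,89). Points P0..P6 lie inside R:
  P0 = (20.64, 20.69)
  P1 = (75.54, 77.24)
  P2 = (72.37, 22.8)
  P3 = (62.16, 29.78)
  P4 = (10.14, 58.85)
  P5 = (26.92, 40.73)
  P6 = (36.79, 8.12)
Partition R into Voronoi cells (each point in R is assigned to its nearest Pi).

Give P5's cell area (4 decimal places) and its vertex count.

1. box [0,82]×[0,89]: [(0, 0) (82, 0) (82, 89) (0, 89)]
2. ⊥bis P5·P0 via (23.78,30.71): [(0, 38.162) (82, 12.4654) (82, 89) (0, 89)]  |A|=5222.2756
3. ⊥bis P5·P1 via (51.23,58.985): [(0, 38.162) (82, 12.4654) (82, 18.0089) (28.691, 89) (0, 89)]  |A|=3330.0422
4. ⊥bis P5·P2 via (49.645,31.765): [(0, 38.162) (46.4288, 23.6125) (57.2308, 50.9938) (28.691, 89) (0, 89)]  |A|=2714.1895
5. ⊥bis P5·P3 via (44.54,35.255): [(0, 38.162) (41.411, 25.1849) (51.7135, 58.3412) (28.691, 89) (0, 89)]  |A|=2507.6845
6. ⊥bis P5·P4 via (18.53,49.79): [(4.4631, 36.7634) (41.411, 25.1849) (51.7135, 58.3412) (41.8902, 71.4227)]  |A|=1087.2048
7. ⊥bis P5·P6 via (31.855,24.425): [(4.4631, 36.7634) (37.9496, 26.2696) (42.1423, 27.5386) (51.7135, 58.3412) (41.8902, 71.4227)]  |A|=1082.7346
8. canonical 5-gon: [(4.4631, 36.7634) (37.9496, 26.2696) (42.1423, 27.5386) (51.7135, 58.3412) (41.8902, 71.4227)]
9. shoelace: 1082.7346

Area of P5's cell: 1082.7346 (5 vertices)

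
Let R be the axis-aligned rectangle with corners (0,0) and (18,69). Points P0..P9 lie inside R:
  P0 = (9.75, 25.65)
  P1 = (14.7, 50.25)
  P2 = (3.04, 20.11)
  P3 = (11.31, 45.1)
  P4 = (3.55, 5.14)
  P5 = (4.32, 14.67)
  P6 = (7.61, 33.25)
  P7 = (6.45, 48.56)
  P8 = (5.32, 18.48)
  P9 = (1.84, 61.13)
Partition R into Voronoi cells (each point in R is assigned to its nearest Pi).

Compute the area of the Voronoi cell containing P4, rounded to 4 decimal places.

Area of P4's cell: 170.9237

1. box [0,18]×[0,69]: [(0, 0) (18, 0) (18, 69) (0, 69)]
2. ⊥bis P4·P0 via (6.65,15.395): [(0, 17.4052) (0, 0) (18, 0) (18, 11.964)]  |A|=264.3231
3. ⊥bis P4·P1 via (9.125,27.695): [(0, 17.4052) (0, 0) (18, 0) (18, 11.964)]  |A|=264.3231
4. ⊥bis P4·P2 via (3.295,12.625): [(14.5454, 13.0083) (0, 12.5127) (0, 0) (18, 0) (18, 11.964)]  |A|=228.7414
5. ⊥bis P4·P3 via (7.43,25.12): [(14.5454, 13.0083) (0, 12.5127) (0, 0) (18, 0) (18, 11.964)]  |A|=228.7414
6. ⊥bis P4·P5 via (3.935,9.905): [(0, 10.2229) (0, 0) (18, 0) (18, 8.7686)]  |A|=170.9237
7. ⊥bis P4·P6 via (5.58,19.195): [(0, 10.2229) (0, 0) (18, 0) (18, 8.7686)]  |A|=170.9237
8. ⊥bis P4·P7 via (5,26.85): [(0, 10.2229) (0, 0) (18, 0) (18, 8.7686)]  |A|=170.9237
9. ⊥bis P4·P8 via (4.435,11.81): [(0, 10.2229) (0, 0) (18, 0) (18, 8.7686)]  |A|=170.9237
10. ⊥bis P4·P9 via (2.695,33.135): [(0, 10.2229) (0, 0) (18, 0) (18, 8.7686)]  |A|=170.9237
11. canonical 4-gon: [(0, 10.2229) (0, 0) (18, 0) (18, 8.7686)]
12. shoelace: 170.9237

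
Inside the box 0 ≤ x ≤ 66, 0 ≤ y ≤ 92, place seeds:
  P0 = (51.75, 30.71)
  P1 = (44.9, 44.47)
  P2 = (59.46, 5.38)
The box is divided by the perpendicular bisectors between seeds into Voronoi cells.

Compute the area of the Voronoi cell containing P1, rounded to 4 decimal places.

Area of P1's cell: 4094.5798

1. box [0,66]×[0,92]: [(0, 0) (66, 0) (66, 92) (0, 92)]
2. ⊥bis P1·P0 via (48.325,37.59): [(0, 13.5329) (66, 46.389) (66, 92) (0, 92)]  |A|=4094.5798
3. ⊥bis P1·P2 via (52.18,24.925): [(0, 13.5329) (66, 46.389) (66, 92) (0, 92)]  |A|=4094.5798
4. canonical 4-gon: [(0, 13.5329) (66, 46.389) (66, 92) (0, 92)]
5. shoelace: 4094.5798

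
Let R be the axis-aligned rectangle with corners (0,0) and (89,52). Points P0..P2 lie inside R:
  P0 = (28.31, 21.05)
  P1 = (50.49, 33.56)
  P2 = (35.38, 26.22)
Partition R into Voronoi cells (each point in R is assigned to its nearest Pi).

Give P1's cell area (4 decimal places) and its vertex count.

Area of P1's cell: 2297.1182 (4 vertices)

1. box [0,89]×[0,52]: [(0, 0) (89, 0) (89, 52) (0, 52)]
2. ⊥bis P1·P0 via (39.4,27.305): [(54.8006, 0) (89, 0) (89, 52) (25.4715, 52)]  |A|=2540.9255
3. ⊥bis P1·P2 via (42.935,29.89): [(57.4547, 0) (89, 0) (89, 52) (32.1946, 52)]  |A|=2297.1182
4. canonical 4-gon: [(57.4547, 0) (89, 0) (89, 52) (32.1946, 52)]
5. shoelace: 2297.1182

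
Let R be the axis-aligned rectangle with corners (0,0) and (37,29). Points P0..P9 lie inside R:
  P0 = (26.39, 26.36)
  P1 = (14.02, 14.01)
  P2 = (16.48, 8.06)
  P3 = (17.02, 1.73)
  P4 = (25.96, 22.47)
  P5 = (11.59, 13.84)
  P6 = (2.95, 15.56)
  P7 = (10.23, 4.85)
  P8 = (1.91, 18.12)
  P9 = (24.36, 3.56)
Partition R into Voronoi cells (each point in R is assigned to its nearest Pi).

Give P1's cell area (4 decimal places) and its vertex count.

1. box [0,37]×[0,29]: [(0, 0) (37, 0) (37, 29) (0, 29)]
2. ⊥bis P1·P0 via (20.205,20.185): [(0, 0) (37, 0) (37, 3.3628) (11.4043, 29) (0, 29)]  |A|=744.8984
3. ⊥bis P1·P2 via (15.25,11.035): [(0, 4.73) (25.2234, 15.1585) (11.4043, 29) (0, 29)]  |A|=385.0128
4. ⊥bis P1·P3 via (15.52,7.87): [(0, 4.73) (25.2234, 15.1585) (11.4043, 29) (0, 29)]  |A|=385.0128
5. ⊥bis P1·P4 via (19.99,18.24): [(0, 4.73) (22.8644, 14.1832) (14.7174, 25.6815) (11.4043, 29) (0, 29)]  |A|=367.4778
6. ⊥bis P1·P5 via (12.805,13.925): [(13.0702, 10.1338) (22.8644, 14.1832) (14.7174, 25.6815) (11.7765, 28.6272)]  |A|=98.0923
7. ⊥bis P1·P6 via (8.485,14.785): [(13.0702, 10.1338) (22.8644, 14.1832) (14.7174, 25.6815) (11.7765, 28.6272)]  |A|=98.0923
8. ⊥bis P1·P7 via (12.125,9.43): [(13.0702, 10.1338) (22.8644, 14.1832) (14.7174, 25.6815) (11.7765, 28.6272)]  |A|=98.0923
9. ⊥bis P1·P8 via (7.965,16.065): [(11.8537, 27.523) (13.0702, 10.1338) (22.8644, 14.1832) (14.7174, 25.6815) (12.1138, 28.2893)]  |A|=97.9191
10. ⊥bis P1·P9 via (19.19,8.785): [(11.8537, 27.523) (13.0702, 10.1338) (22.8644, 14.1832) (14.7174, 25.6815) (12.1138, 28.2893)]  |A|=97.9191
11. canonical 5-gon: [(11.8537, 27.523) (13.0702, 10.1338) (22.8644, 14.1832) (14.7174, 25.6815) (12.1138, 28.2893)]
12. shoelace: 97.9191

Area of P1's cell: 97.9191 (5 vertices)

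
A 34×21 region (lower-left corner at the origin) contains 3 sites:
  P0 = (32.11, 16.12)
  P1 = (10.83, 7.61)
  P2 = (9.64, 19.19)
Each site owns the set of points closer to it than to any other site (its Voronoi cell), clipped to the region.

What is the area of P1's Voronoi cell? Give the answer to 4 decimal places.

Area of P1's cell: 315.5609

1. box [0,34]×[0,21]: [(0, 0) (34, 0) (34, 21) (0, 21)]
2. ⊥bis P1·P0 via (21.47,11.865): [(0, 0) (26.2149, 0) (17.8169, 21) (0, 21)]  |A|=462.3333
3. ⊥bis P1·P2 via (10.235,13.4): [(0, 12.3482) (0, 0) (26.2149, 0) (20.4369, 14.4484)]  |A|=315.5609
4. canonical 4-gon: [(0, 12.3482) (0, 0) (26.2149, 0) (20.4369, 14.4484)]
5. shoelace: 315.5609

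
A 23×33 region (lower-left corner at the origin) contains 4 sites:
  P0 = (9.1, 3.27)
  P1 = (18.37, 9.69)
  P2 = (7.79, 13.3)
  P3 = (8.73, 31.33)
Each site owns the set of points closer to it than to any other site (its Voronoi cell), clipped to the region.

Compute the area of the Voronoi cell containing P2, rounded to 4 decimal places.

1. box [0,23]×[0,33]: [(0, 0) (23, 0) (23, 33) (0, 33)]
2. ⊥bis P2·P0 via (8.445,8.285): [(0, 7.182) (23, 10.186) (23, 33) (0, 33)]  |A|=559.2678
3. ⊥bis P2·P1 via (13.08,11.495): [(0, 7.182) (12.1498, 8.7689) (20.4177, 33) (0, 33)]  |A|=404.214
4. ⊥bis P2·P3 via (8.26,22.315): [(0, 22.7456) (0, 7.182) (12.1498, 8.7689) (16.6231, 21.879)]  |A|=205.4514
5. canonical 4-gon: [(0, 22.7456) (0, 7.182) (12.1498, 8.7689) (16.6231, 21.879)]
6. shoelace: 205.4514

Area of P2's cell: 205.4514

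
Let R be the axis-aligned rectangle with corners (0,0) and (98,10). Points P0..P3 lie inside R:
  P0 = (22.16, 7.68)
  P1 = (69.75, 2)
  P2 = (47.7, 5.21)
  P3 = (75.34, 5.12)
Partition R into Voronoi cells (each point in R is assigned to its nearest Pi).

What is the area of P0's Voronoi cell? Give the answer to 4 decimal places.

1. box [0,98]×[0,10]: [(0, 0) (98, 0) (98, 10) (0, 10)]
2. ⊥bis P0·P1 via (45.955,4.84): [(0, 0) (45.3773, 0) (46.5709, 10) (0, 10)]  |A|=459.741
3. ⊥bis P0·P2 via (34.93,6.445): [(0, 0) (34.3067, 0) (35.2738, 10) (0, 10)]  |A|=347.9025
4. ⊥bis P0·P3 via (48.75,6.4): [(0, 0) (34.3067, 0) (35.2738, 10) (0, 10)]  |A|=347.9025
5. canonical 4-gon: [(0, 0) (34.3067, 0) (35.2738, 10) (0, 10)]
6. shoelace: 347.9025

Area of P0's cell: 347.9025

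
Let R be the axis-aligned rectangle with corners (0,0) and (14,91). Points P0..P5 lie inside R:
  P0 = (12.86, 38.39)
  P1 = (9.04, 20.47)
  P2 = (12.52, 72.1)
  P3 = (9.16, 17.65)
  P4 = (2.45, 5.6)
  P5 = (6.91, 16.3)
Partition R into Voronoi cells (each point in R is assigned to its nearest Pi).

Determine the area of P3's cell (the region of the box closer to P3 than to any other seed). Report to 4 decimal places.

1. box [0,14]×[0,91]: [(0, 0) (14, 0) (14, 91) (0, 91)]
2. ⊥bis P3·P0 via (11.01,28.02): [(0, 29.9842) (0, 0) (14, 0) (14, 27.4866)]  |A|=402.2953
3. ⊥bis P3·P1 via (9.1,19.06): [(0, 18.6728) (0, 0) (14, 0) (14, 19.2685)]  |A|=265.5889
4. ⊥bis P3·P2 via (10.84,44.875): [(0, 18.6728) (0, 0) (14, 0) (14, 19.2685)]  |A|=265.5889
5. ⊥bis P3·P4 via (5.805,11.625): [(0, 18.6728) (0, 14.8575) (14, 7.0616) (14, 19.2685)]  |A|=112.155
6. ⊥bis P3·P5 via (8.035,16.975): [(6.8417, 18.9639) (13.9745, 7.0758) (14, 7.0616) (14, 19.2685)]  |A|=43.7914
7. canonical 4-gon: [(6.8417, 18.9639) (13.9745, 7.0758) (14, 7.0616) (14, 19.2685)]
8. shoelace: 43.7914

Area of P3's cell: 43.7914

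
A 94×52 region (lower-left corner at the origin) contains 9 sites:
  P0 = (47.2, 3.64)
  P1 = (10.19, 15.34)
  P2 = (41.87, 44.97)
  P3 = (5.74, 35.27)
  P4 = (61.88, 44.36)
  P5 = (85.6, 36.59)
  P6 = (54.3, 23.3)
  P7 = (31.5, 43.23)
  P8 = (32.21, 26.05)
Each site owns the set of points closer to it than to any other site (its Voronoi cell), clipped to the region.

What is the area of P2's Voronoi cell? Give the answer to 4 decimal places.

1. box [0,94]×[0,52]: [(0, 0) (94, 0) (94, 52) (0, 52)]
2. ⊥bis P2·P0 via (44.535,24.305): [(0, 18.5617) (94, 30.6841) (94, 52) (0, 52)]  |A|=2573.4482
3. ⊥bis P2·P1 via (26.03,30.155): [(32.9043, 22.8051) (94, 30.6841) (94, 52) (5.5986, 52)]  |A|=1941.5907
4. ⊥bis P2·P3 via (23.805,40.12): [(26.6617, 29.4796) (32.9043, 22.8051) (94, 30.6841) (94, 52) (20.6155, 52)]  |A|=1772.4972
5. ⊥bis P2·P4 via (51.875,44.665): [(26.6617, 29.4796) (32.9043, 22.8051) (51.2809, 25.175) (52.0986, 52) (20.6155, 52)]  |A|=755.1954
6. ⊥bis P2·P5 via (63.735,40.78): [(26.6617, 29.4796) (32.9043, 22.8051) (51.2809, 25.175) (52.0986, 52) (20.6155, 52)]  |A|=755.1954
7. ⊥bis P2·P6 via (48.085,34.135): [(26.6617, 29.4796) (31.3081, 24.5117) (51.6157, 36.1602) (52.0986, 52) (20.6155, 52)]  |A|=628.031
8. ⊥bis P2·P7 via (36.685,44.1): [(39.2111, 29.0449) (51.6157, 36.1602) (52.0986, 52) (35.3594, 52)]  |A|=288.6496
9. ⊥bis P2·P8 via (37.04,35.51): [(38.2281, 34.9034) (44.1518, 31.8789) (51.6157, 36.1602) (52.0986, 52) (35.3594, 52)]  |A|=272.7842
10. canonical 5-gon: [(38.2281, 34.9034) (44.1518, 31.8789) (51.6157, 36.1602) (52.0986, 52) (35.3594, 52)]
11. shoelace: 272.7842

Area of P2's cell: 272.7842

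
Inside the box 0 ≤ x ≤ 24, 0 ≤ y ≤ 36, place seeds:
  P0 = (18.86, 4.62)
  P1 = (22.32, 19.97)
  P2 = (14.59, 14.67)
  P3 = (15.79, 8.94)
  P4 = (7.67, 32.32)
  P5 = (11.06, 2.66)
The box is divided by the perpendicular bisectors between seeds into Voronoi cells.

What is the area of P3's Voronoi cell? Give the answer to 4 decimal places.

Area of P3's cell: 63.1017

1. box [0,24]×[0,36]: [(0, 0) (24, 0) (24, 36) (0, 36)]
2. ⊥bis P3·P0 via (17.325,6.78): [(0, 0) (7.7844, 0) (24, 11.5236) (24, 36) (0, 36)]  |A|=770.5692
3. ⊥bis P3·P1 via (19.055,14.455): [(0, 25.736) (0, 0) (7.7844, 0) (24, 11.5236) (24, 11.5275)]  |A|=353.7304
4. ⊥bis P3·P2 via (15.19,11.805): [(21.3516, 13.0954) (0, 8.6238) (0, 0) (7.7844, 0) (24, 11.5236) (24, 11.5275)]  |A|=171.045
5. ⊥bis P3·P4 via (11.73,20.63): [(21.3516, 13.0954) (0, 8.6238) (0, 0) (7.7844, 0) (24, 11.5236) (24, 11.5275)]  |A|=171.045
6. ⊥bis P3·P5 via (13.425,5.8): [(21.3516, 13.0954) (7.5707, 10.2093) (14.6489, 4.8782) (24, 11.5236) (24, 11.5275)]  |A|=63.1017
7. canonical 5-gon: [(21.3516, 13.0954) (7.5707, 10.2093) (14.6489, 4.8782) (24, 11.5236) (24, 11.5275)]
8. shoelace: 63.1017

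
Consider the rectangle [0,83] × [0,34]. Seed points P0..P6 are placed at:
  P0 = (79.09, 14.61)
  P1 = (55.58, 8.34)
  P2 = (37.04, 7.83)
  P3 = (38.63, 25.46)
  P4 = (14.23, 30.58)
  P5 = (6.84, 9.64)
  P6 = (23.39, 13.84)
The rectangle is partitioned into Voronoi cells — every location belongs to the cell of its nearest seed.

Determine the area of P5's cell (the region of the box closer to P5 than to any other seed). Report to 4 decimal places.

1. box [0,83]×[0,34]: [(0, 0) (83, 0) (83, 34) (0, 34)]
2. ⊥bis P5·P0 via (42.965,12.125): [(0, 0) (43.7991, 0) (41.4602, 34) (0, 34)]  |A|=1449.4082
3. ⊥bis P5·P1 via (31.21,8.99): [(0, 0) (30.9702, 0) (31.8771, 34) (0, 34)]  |A|=1068.4039
4. ⊥bis P5·P2 via (21.94,8.735): [(0, 0) (21.4165, 0) (23.4542, 34) (0, 34)]  |A|=762.802
5. ⊥bis P5·P3 via (22.735,17.55): [(0, 0) (21.4165, 0) (22.497, 18.0283) (14.5488, 34) (0, 34)]  |A|=691.6846
6. ⊥bis P5·P4 via (10.535,20.11): [(0, 23.8279) (0, 0) (21.4165, 0) (22.3714, 15.9328)]  |A|=437.1441
7. ⊥bis P5·P6 via (15.115,11.74): [(13.2325, 19.158) (0, 23.8279) (0, 0) (18.0943, 0)]  |A|=330.9772
8. canonical 4-gon: [(13.2325, 19.158) (0, 23.8279) (0, 0) (18.0943, 0)]
9. shoelace: 330.9772

Area of P5's cell: 330.9772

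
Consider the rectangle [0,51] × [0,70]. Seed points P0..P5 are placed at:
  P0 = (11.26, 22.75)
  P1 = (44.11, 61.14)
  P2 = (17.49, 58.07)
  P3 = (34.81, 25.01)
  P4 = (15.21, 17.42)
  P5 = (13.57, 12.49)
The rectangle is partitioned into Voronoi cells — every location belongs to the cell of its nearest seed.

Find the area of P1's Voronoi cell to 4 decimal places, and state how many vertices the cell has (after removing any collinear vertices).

Area of P1's cell: 545.4494 (4 vertices)

1. box [0,51]×[0,70]: [(0, 0) (51, 0) (51, 70) (0, 70)]
2. ⊥bis P1·P0 via (27.685,41.945): [(0, 65.6348) (51, 21.9946) (51, 70) (0, 70)]  |A|=1335.451
3. ⊥bis P1·P2 via (30.8,59.605): [(33.4007, 37.0541) (51, 21.9946) (51, 70) (29.6012, 70)]  |A|=774.9323
4. ⊥bis P1·P3 via (39.46,43.075): [(32.4997, 44.8666) (51, 40.1046) (51, 70) (29.6012, 70)]  |A|=545.4494
5. ⊥bis P1·P4 via (29.66,39.28): [(32.4997, 44.8666) (51, 40.1046) (51, 70) (29.6012, 70)]  |A|=545.4494
6. ⊥bis P1·P5 via (28.84,36.815): [(32.4997, 44.8666) (51, 40.1046) (51, 70) (29.6012, 70)]  |A|=545.4494
7. canonical 4-gon: [(32.4997, 44.8666) (51, 40.1046) (51, 70) (29.6012, 70)]
8. shoelace: 545.4494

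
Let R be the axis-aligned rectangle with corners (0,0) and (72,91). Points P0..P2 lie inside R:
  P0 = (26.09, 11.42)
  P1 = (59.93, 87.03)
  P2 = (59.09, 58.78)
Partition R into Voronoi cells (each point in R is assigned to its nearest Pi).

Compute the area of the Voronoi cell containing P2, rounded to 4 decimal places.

Area of P2's cell: 2441.6790

1. box [0,72]×[0,91]: [(0, 0) (72, 0) (72, 91) (0, 91)]
2. ⊥bis P2·P0 via (42.59,35.1): [(0, 64.7763) (72, 14.6074) (72, 91) (0, 91)]  |A|=3694.1868
3. ⊥bis P2·P1 via (59.51,72.905): [(0, 74.6745) (0, 64.7763) (72, 14.6074) (72, 72.5336)]  |A|=2441.679
4. canonical 4-gon: [(0, 74.6745) (0, 64.7763) (72, 14.6074) (72, 72.5336)]
5. shoelace: 2441.679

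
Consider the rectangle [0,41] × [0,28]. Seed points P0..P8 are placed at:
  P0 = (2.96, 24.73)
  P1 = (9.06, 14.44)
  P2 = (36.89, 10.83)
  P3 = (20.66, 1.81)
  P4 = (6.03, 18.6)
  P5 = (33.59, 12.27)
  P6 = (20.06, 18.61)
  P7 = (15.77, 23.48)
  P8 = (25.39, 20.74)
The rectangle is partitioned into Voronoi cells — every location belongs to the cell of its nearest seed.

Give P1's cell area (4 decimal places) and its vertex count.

1. box [0,41]×[0,28]: [(0, 0) (41, 0) (41, 28) (0, 28)]
2. ⊥bis P1·P0 via (6.01,19.585): [(0, 16.0222) (0, 0) (41, 0) (41, 28) (20.2051, 28)]  |A|=1026.9936
3. ⊥bis P1·P2 via (22.975,12.635): [(0, 16.0222) (0, 0) (21.336, 0) (24.9681, 28) (20.2051, 28)]  |A|=527.2514
4. ⊥bis P1·P3 via (14.86,8.125): [(0, 16.0222) (0, 0) (6.0136, 0) (23.4084, 15.9763) (24.9681, 28) (20.2051, 28)]  |A|=404.8533
5. ⊥bis P1·P4 via (7.545,16.52): [(0, 11.0245) (0, 0) (6.0136, 0) (23.4084, 15.9763) (24.9681, 28) (23.3063, 28)]  |A|=328.0412
6. ⊥bis P1·P5 via (21.325,13.355): [(22.5733, 27.4661) (0, 11.0245) (0, 0) (6.0136, 0) (21.3931, 14.1254)]  |A|=301.2665
7. ⊥bis P1·P6 via (14.56,16.525): [(13.0436, 20.525) (0, 11.0245) (0, 0) (6.0136, 0) (16.9995, 10.09)]  |A|=210.89
8. ⊥bis P1·P7 via (12.415,18.96): [(14.1154, 17.6979) (11.6622, 19.5188) (0, 11.0245) (0, 0) (6.0136, 0) (16.9995, 10.09)]  |A|=208.398
9. ⊥bis P1·P8 via (17.225,17.59): [(14.1154, 17.6979) (11.6622, 19.5188) (0, 11.0245) (0, 0) (6.0136, 0) (16.9995, 10.09)]  |A|=208.398
10. canonical 6-gon: [(14.1154, 17.6979) (11.6622, 19.5188) (0, 11.0245) (0, 0) (6.0136, 0) (16.9995, 10.09)]
11. shoelace: 208.398

Area of P1's cell: 208.3980 (6 vertices)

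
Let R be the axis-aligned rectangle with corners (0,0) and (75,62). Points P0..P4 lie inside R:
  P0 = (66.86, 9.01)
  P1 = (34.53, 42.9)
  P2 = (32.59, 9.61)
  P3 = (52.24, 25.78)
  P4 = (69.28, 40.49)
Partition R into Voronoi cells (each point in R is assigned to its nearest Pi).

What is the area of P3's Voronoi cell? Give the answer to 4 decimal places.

1. box [0,75]×[0,62]: [(0, 0) (75, 0) (75, 62) (0, 62)]
2. ⊥bis P3·P0 via (59.55,17.395): [(0, 0) (39.5969, 0) (75, 30.8642) (75, 62) (0, 62)]  |A|=4103.6555
3. ⊥bis P3·P1 via (43.385,34.34): [(10.189, 0) (39.5969, 0) (75, 30.8642) (75, 62) (70.1235, 62)]  |A|=1613.9667
4. ⊥bis P3·P2 via (42.415,17.695): [(35.4622, 26.1441) (49.7165, 8.8222) (75, 30.8642) (75, 62) (70.1235, 62)]  |A|=1079.0225
5. ⊥bis P3·P4 via (60.76,33.135): [(52.014, 43.2664) (35.4622, 26.1441) (49.7165, 8.8222) (67.9934, 24.7559)]  |A|=561.8499
6. canonical 4-gon: [(52.014, 43.2664) (35.4622, 26.1441) (49.7165, 8.8222) (67.9934, 24.7559)]
7. shoelace: 561.8499

Area of P3's cell: 561.8499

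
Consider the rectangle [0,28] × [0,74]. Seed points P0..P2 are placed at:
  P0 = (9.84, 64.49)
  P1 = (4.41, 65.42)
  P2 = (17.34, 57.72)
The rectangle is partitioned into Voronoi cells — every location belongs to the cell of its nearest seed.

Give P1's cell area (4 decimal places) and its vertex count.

Area of P1's cell: 171.7913 (4 vertices)

1. box [0,28]×[0,74]: [(0, 0) (28, 0) (28, 74) (0, 74)]
2. ⊥bis P1·P0 via (7.125,64.955): [(0, 23.3542) (8.6741, 74) (0, 74)]  |A|=219.6545
3. ⊥bis P1·P2 via (10.875,61.57): [(0, 43.3085) (4.7973, 51.3642) (8.6741, 74) (0, 74)]  |A|=171.7913
4. canonical 4-gon: [(0, 43.3085) (4.7973, 51.3642) (8.6741, 74) (0, 74)]
5. shoelace: 171.7913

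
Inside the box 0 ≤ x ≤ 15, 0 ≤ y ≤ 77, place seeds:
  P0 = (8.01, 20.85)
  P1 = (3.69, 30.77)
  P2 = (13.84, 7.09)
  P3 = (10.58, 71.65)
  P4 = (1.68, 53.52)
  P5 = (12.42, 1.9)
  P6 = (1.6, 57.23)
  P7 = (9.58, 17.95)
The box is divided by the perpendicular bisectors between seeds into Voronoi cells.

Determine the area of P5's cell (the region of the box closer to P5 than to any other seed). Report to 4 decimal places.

1. box [0,15]×[0,77]: [(0, 0) (15, 0) (15, 77) (0, 77)]
2. ⊥bis P5·P0 via (10.215,11.375): [(0, 8.9978) (0, 0) (15, 0) (15, 12.4886)]  |A|=161.1476
3. ⊥bis P5·P1 via (8.055,16.335): [(0, 8.9978) (0, 0) (15, 0) (15, 12.4886)]  |A|=161.1476
4. ⊥bis P5·P2 via (13.13,4.495): [(0, 8.0874) (0, 0) (15, 0) (15, 3.9834)]  |A|=90.5308
5. ⊥bis P5·P3 via (11.5,36.775): [(0, 8.0874) (0, 0) (15, 0) (15, 3.9834)]  |A|=90.5308
6. ⊥bis P5·P4 via (7.05,27.71): [(0, 8.0874) (0, 0) (15, 0) (15, 3.9834)]  |A|=90.5308
7. ⊥bis P5·P6 via (7.01,29.565): [(0, 8.0874) (0, 0) (15, 0) (15, 3.9834)]  |A|=90.5308
8. ⊥bis P5·P7 via (11,9.925): [(0.2415, 8.0213) (0, 7.9786) (0, 0) (15, 0) (15, 3.9834)]  |A|=90.5176
9. canonical 5-gon: [(0.2415, 8.0213) (0, 7.9786) (0, 0) (15, 0) (15, 3.9834)]
10. shoelace: 90.5176

Area of P5's cell: 90.5176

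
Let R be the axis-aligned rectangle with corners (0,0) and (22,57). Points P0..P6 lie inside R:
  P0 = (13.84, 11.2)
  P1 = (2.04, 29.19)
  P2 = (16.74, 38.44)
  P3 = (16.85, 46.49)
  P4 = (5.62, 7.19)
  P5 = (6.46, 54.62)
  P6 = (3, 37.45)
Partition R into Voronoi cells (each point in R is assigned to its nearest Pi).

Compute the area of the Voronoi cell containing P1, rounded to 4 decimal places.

1. box [0,22]×[0,57]: [(0, 0) (22, 0) (22, 57) (0, 57)]
2. ⊥bis P1·P0 via (7.94,20.195): [(0, 14.987) (22, 29.4172) (22, 57) (0, 57)]  |A|=765.5535
3. ⊥bis P1·P2 via (9.39,33.815): [(0, 48.7375) (0, 14.987) (15.0329, 24.8474)]  |A|=253.6838
4. ⊥bis P1·P3 via (9.445,37.84): [(3.8355, 42.6421) (0, 45.9256) (0, 14.987) (15.0329, 24.8474)]  |A|=248.2912
5. ⊥bis P1·P4 via (3.83,18.19): [(3.8355, 42.6421) (0, 45.9256) (0, 17.5668) (5.2307, 18.4179) (15.0329, 24.8474)]  |A|=241.5442
6. ⊥bis P1·P5 via (4.25,41.905): [(4.3054, 41.8954) (0, 42.6437) (0, 17.5668) (5.2307, 18.4179) (15.0329, 24.8474)]  |A|=233.8186
7. ⊥bis P1·P6 via (2.52,33.32): [(10.2681, 32.4195) (0, 33.6129) (0, 17.5668) (5.2307, 18.4179) (15.0329, 24.8474)]  |A|=169.2861
8. canonical 5-gon: [(10.2681, 32.4195) (0, 33.6129) (0, 17.5668) (5.2307, 18.4179) (15.0329, 24.8474)]
9. shoelace: 169.2861

Area of P1's cell: 169.2861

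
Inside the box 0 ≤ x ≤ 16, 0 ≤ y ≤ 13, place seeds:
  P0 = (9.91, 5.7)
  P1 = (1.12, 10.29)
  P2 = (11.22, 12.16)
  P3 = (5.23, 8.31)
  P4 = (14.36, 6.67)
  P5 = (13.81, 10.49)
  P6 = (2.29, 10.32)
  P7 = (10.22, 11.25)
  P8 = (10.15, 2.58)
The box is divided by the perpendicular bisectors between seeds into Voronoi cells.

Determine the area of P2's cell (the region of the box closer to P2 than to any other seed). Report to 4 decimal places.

Area of P2's cell: 5.2839

1. box [0,16]×[0,13]: [(0, 0) (16, 0) (16, 13) (0, 13)]
2. ⊥bis P2·P0 via (10.565,8.93): [(0, 11.0724) (16, 7.8279) (16, 13) (0, 13)]  |A|=56.7976
3. ⊥bis P2·P1 via (6.17,11.225): [(6.44, 9.7665) (16, 7.8279) (16, 13) (5.8414, 13)]  |A|=41.1468
4. ⊥bis P2·P3 via (8.225,10.235): [(8.8388, 9.2801) (16, 7.8279) (16, 13) (6.4478, 13)]  |A|=36.2862
5. ⊥bis P2·P4 via (12.79,9.415): [(8.8388, 9.2801) (11.5816, 8.7238) (16, 11.251) (16, 13) (6.4478, 13)]  |A|=28.7239
6. ⊥bis P2·P5 via (12.515,11.325): [(8.8388, 9.2801) (10.9238, 8.8572) (13.595, 13) (6.4478, 13)]  |A|=18.1772
7. ⊥bis P2·P6 via (6.755,11.24): [(8.8388, 9.2801) (10.9238, 8.8572) (13.595, 13) (6.4478, 13)]  |A|=18.1772
8. ⊥bis P2·P7 via (10.72,11.705): [(11.914, 10.3929) (13.595, 13) (9.5416, 13)]  |A|=5.2839
9. ⊥bis P2·P8 via (10.685,7.37): [(11.914, 10.3929) (13.595, 13) (9.5416, 13)]  |A|=5.2839
10. canonical 3-gon: [(11.914, 10.3929) (13.595, 13) (9.5416, 13)]
11. shoelace: 5.2839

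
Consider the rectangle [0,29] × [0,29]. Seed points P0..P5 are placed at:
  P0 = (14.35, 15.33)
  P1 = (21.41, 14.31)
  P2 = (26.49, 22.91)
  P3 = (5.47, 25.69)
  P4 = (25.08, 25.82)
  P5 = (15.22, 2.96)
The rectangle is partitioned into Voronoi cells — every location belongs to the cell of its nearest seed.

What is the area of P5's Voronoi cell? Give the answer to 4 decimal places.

Area of P5's cell: 220.9073

1. box [0,29]×[0,29]: [(0, 0) (29, 0) (29, 29) (0, 29)]
2. ⊥bis P5·P0 via (14.785,9.145): [(0, 8.1051) (0, 0) (29, 0) (29, 10.1448)]  |A|=264.6237
3. ⊥bis P5·P1 via (18.315,8.635): [(17.0835, 9.3067) (0, 8.1051) (0, 0) (29, 0) (29, 2.8077)]  |A|=220.9073
4. ⊥bis P5·P2 via (20.855,12.935): [(17.0835, 9.3067) (0, 8.1051) (0, 0) (29, 0) (29, 2.8077)]  |A|=220.9073
5. ⊥bis P5·P3 via (10.345,14.325): [(17.0835, 9.3067) (0, 8.1051) (0, 0) (29, 0) (29, 2.8077)]  |A|=220.9073
6. ⊥bis P5·P4 via (20.15,14.39): [(17.0835, 9.3067) (0, 8.1051) (0, 0) (29, 0) (29, 2.8077)]  |A|=220.9073
7. canonical 5-gon: [(17.0835, 9.3067) (0, 8.1051) (0, 0) (29, 0) (29, 2.8077)]
8. shoelace: 220.9073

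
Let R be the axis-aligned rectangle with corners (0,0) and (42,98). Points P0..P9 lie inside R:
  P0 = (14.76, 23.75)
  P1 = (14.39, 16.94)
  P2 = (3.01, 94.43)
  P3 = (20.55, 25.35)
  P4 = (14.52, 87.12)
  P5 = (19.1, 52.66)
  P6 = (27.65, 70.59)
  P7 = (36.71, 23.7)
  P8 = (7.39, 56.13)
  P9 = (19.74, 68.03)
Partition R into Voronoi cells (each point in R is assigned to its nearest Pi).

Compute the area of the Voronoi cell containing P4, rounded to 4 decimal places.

Area of P4's cell: 553.3411

1. box [0,42]×[0,98]: [(0, 0) (42, 0) (42, 98) (0, 98)]
2. ⊥bis P4·P0 via (14.64,55.435): [(0, 55.3796) (42, 55.5386) (42, 98) (0, 98)]  |A|=1786.7183
3. ⊥bis P4·P1 via (14.455,52.03): [(0, 55.3796) (42, 55.5386) (42, 98) (0, 98)]  |A|=1786.7183
4. ⊥bis P4·P2 via (8.765,90.775): [(0, 76.974) (0, 55.3796) (42, 55.5386) (42, 98) (13.3536, 98)]  |A|=1646.3321
5. ⊥bis P4·P3 via (17.535,56.235): [(0, 76.974) (0, 55.3796) (9.1261, 55.4141) (42, 58.6233) (42, 98) (13.3536, 98)]  |A|=1595.6297
6. ⊥bis P4·P5 via (16.81,69.89): [(0, 76.974) (0, 67.6558) (42, 73.2379) (42, 98) (13.3536, 98)]  |A|=1016.8447
7. ⊥bis P4·P6 via (21.085,78.855): [(0, 76.974) (0, 67.6558) (8.3896, 68.7709) (42, 95.4681) (42, 98) (13.3536, 98)]  |A|=643.2629
8. ⊥bis P4·P7 via (25.615,55.41): [(0, 76.974) (0, 67.6558) (8.3896, 68.7709) (42, 95.4681) (42, 98) (13.3536, 98)]  |A|=643.2629
9. ⊥bis P4·P8 via (10.955,71.625): [(0, 76.974) (0, 74.1455) (11.752, 71.4416) (42, 95.4681) (42, 98) (13.3536, 98)]  |A|=595.8011
10. ⊥bis P4·P9 via (17.13,77.575): [(0, 76.974) (0, 74.1455) (2.4915, 73.5722) (20.7038, 78.5522) (42, 95.4681) (42, 98) (13.3536, 98)]  |A|=553.3411
11. canonical 7-gon: [(0, 76.974) (0, 74.1455) (2.4915, 73.5722) (20.7038, 78.5522) (42, 95.4681) (42, 98) (13.3536, 98)]
12. shoelace: 553.3411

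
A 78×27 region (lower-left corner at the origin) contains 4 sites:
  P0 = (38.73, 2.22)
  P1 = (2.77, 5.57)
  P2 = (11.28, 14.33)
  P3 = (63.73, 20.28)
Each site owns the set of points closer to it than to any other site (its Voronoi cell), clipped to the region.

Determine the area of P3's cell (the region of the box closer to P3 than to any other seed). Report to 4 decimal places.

1. box [0,78]×[0,27]: [(0, 0) (78, 0) (78, 27) (0, 27)]
2. ⊥bis P3·P0 via (51.23,11.25): [(59.357, 0) (78, 0) (78, 27) (39.8522, 27)]  |A|=766.6758
3. ⊥bis P3·P1 via (33.25,12.925): [(59.357, 0) (78, 0) (78, 27) (39.8522, 27)]  |A|=766.6758
4. ⊥bis P3·P2 via (37.505,17.305): [(59.357, 0) (78, 0) (78, 27) (39.8522, 27)]  |A|=766.6758
5. canonical 4-gon: [(59.357, 0) (78, 0) (78, 27) (39.8522, 27)]
6. shoelace: 766.6758

Area of P3's cell: 766.6758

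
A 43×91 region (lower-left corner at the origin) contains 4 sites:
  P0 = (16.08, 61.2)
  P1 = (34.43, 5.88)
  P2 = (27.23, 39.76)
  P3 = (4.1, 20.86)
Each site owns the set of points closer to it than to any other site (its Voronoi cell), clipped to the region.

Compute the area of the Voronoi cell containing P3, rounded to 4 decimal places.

Area of P3's cell: 690.1360

1. box [0,43]×[0,91]: [(0, 0) (43, 0) (43, 91) (0, 91)]
2. ⊥bis P3·P0 via (10.09,41.03): [(0, 44.0265) (0, 0) (43, 0) (43, 31.2565)]  |A|=1618.5848
3. ⊥bis P3·P1 via (19.265,13.37): [(30.0052, 35.1157) (0, 44.0265) (0, 0) (12.6616, 0)]  |A|=882.8211
4. ⊥bis P3·P2 via (15.665,30.31): [(23.1235, 21.1822) (5.8851, 42.2788) (0, 44.0265) (0, 0) (12.6616, 0)]  |A|=690.136
5. canonical 5-gon: [(23.1235, 21.1822) (5.8851, 42.2788) (0, 44.0265) (0, 0) (12.6616, 0)]
6. shoelace: 690.136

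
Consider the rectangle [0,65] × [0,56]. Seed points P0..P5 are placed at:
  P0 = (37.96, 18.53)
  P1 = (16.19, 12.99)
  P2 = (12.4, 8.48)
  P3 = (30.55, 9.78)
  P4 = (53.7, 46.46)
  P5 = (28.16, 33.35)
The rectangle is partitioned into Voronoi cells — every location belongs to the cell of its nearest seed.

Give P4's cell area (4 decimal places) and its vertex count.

1. box [0,65]×[0,56]: [(0, 0) (65, 0) (65, 56) (0, 56)]
2. ⊥bis P4·P0 via (45.83,32.495): [(65, 21.6917) (65, 56) (4.1213, 56)]  |A|=1044.3216
3. ⊥bis P4·P1 via (34.945,29.725): [(18.9633, 47.6358) (65, 21.6917) (65, 56) (11.4999, 56)]  |A|=1013.4634
4. ⊥bis P4·P2 via (33.05,27.47): [(18.9633, 47.6358) (65, 21.6917) (65, 56) (11.4999, 56)]  |A|=1013.4634
5. ⊥bis P4·P3 via (42.125,28.12): [(18.9633, 47.6358) (65, 21.6917) (65, 56) (11.4999, 56)]  |A|=1013.4634
6. ⊥bis P4·P5 via (40.93,39.905): [(44.2874, 33.3643) (65, 21.6917) (65, 56) (32.6682, 56)]  |A|=721.2323
7. canonical 4-gon: [(44.2874, 33.3643) (65, 21.6917) (65, 56) (32.6682, 56)]
8. shoelace: 721.2323

Area of P4's cell: 721.2323 (4 vertices)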